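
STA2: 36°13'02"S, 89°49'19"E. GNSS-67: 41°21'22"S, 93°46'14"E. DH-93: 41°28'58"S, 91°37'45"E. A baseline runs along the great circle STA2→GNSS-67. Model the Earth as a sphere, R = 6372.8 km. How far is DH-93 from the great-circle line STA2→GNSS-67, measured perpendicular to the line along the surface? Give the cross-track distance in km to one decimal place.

STA2: φ = -36.21722°, λ = +89.82194°
GNSS-67: φ = -41.35611°, λ = +93.77056°
DH-93: φ = -41.48278°, λ = +91.62917°
δ₁₃ = central angle STA2→DH-93 = 0.095121 rad  (haversine)
θ₁₃ = bearing STA2→DH-93 = 165.596°,  θ₁₂ = bearing STA2→GNSS-67 = 150.301°
dₓₜ = R·arcsin(sin δ₁₃ · sin(θ₁₃ − θ₁₂)) = 6372.8·arcsin(0.09498·sin(15.295°)) = 159.686 km
|dₓₜ| = 159.686 km

159.7 km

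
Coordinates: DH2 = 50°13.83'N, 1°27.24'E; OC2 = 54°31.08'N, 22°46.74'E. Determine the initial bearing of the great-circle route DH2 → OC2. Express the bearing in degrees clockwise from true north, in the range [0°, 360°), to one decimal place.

DH2: φ = +50.23050°, λ = +1.45400°
OC2: φ = +54.51800°, λ = +22.77900°
Δλ = 21.3250°
y = sin Δλ · cos φ₂ = 0.211084
x = cos φ₁ sin φ₂ − sin φ₁ cos φ₂ cos Δλ = 0.105308
θ = atan2(y, x) = 63.4859° → 63.4859° (mod 360°)

63.5°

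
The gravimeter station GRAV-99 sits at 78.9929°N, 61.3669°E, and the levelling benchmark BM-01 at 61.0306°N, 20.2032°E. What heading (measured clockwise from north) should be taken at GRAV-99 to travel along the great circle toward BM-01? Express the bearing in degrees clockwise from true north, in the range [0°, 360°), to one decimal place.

Δλ = -41.1637°
y = sin Δλ · cos φ₂ = -0.318800
x = cos φ₁ sin φ₂ − sin φ₁ cos φ₂ cos Δλ = -0.190880
θ = atan2(y, x) = -120.9108° → 239.0892° (mod 360°)

239.1°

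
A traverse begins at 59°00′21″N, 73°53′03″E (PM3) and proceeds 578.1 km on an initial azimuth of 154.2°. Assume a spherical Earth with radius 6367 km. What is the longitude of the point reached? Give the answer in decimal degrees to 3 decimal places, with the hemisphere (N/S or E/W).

PM3: φ = +59.00583°, λ = +73.88417°
δ = d/R = 578.1/6367 = 0.090796 rad
φ₂ = arcsin(sin φ₁ cos δ + cos φ₁ sin δ cos θ)
   = arcsin(0.85722·0.99588 + 0.51495·0.09067·-0.90032) = 54.25761°
λ₂ = λ₁ + atan2(sin θ sin δ cos φ₁, cos δ − sin φ₁ sin φ₂) = 77.75787°

77.758°E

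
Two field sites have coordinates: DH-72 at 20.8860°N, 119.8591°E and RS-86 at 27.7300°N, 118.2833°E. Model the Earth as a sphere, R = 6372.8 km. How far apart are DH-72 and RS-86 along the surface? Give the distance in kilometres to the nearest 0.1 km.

Δφ = 6.8440°,  Δλ = -1.5758°
a = sin²(Δφ/2) + cos φ₁ cos φ₂ sin²(Δλ/2) = 0.003719
c = 2·arcsin(√a) = 0.122047 rad = 6.9928°
d = R·c = 6372.8 × 0.122047 = 777.8 km

777.8 km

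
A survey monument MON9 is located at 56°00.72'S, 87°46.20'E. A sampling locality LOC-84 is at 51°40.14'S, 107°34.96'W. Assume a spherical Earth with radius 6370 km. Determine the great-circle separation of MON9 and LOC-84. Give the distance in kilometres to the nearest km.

MON9: φ = -56.01200°, λ = +87.77000°
LOC-84: φ = -51.66900°, λ = -107.58267°
Δφ = 4.3430°,  Δλ = 164.6473°
a = sin²(Δφ/2) + cos φ₁ cos φ₂ sin²(Δλ/2) = 0.341955
c = 2·arcsin(√a) = 1.249192 rad = 71.5734°
d = R·c = 6370 × 1.249192 = 7957.3 km

7957 km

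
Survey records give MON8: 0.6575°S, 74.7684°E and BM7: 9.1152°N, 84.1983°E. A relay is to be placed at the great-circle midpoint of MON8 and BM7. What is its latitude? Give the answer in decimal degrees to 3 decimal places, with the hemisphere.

4.243°N

Bx = cos φ₂ cos Δλ = 0.974029,  By = cos φ₂ sin Δλ = 0.161772
φₘ = atan2(sin φ₁ + sin φ₂, √((cos φ₁ + Bx)² + By²)) = 4.24316°
λₘ = λ₁ + atan2(By, cos φ₁ + Bx) = 79.45348°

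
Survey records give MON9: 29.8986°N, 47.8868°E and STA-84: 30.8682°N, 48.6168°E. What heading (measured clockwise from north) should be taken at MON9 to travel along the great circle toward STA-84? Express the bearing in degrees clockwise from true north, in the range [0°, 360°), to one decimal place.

32.8°

Δλ = 0.7300°
y = sin Δλ · cos φ₂ = 0.010936
x = cos φ₁ sin φ₂ − sin φ₁ cos φ₂ cos Δλ = 0.016957
θ = atan2(y, x) = 32.8192° → 32.8192° (mod 360°)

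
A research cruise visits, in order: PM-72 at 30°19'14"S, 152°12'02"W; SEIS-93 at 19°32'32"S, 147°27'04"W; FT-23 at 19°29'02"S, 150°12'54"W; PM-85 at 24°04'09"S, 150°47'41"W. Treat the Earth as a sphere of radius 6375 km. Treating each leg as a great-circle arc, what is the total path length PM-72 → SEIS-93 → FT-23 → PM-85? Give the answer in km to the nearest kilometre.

PM-72: φ = -30.32056°, λ = -152.20056°
SEIS-93: φ = -19.54222°, λ = -147.45111°
FT-23: φ = -19.48389°, λ = -150.21500°
PM-85: φ = -24.06917°, λ = -150.79472°
PM-72→SEIS-93: c = 0.202510 rad, d = 1291.00 km
SEIS-93→FT-23: c = 0.045479 rad, d = 289.93 km
FT-23→PM-85: c = 0.080577 rad, d = 513.68 km
Total = 1291.00 + 289.93 + 513.68 = 2094.62 km

2095 km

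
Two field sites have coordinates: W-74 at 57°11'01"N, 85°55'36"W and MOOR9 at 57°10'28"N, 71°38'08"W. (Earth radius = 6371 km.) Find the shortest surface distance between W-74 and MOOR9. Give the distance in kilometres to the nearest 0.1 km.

859.7 km

W-74: φ = +57.18361°, λ = -85.92667°
MOOR9: φ = +57.17444°, λ = -71.63556°
Δφ = -0.0092°,  Δλ = 14.2911°
a = sin²(Δφ/2) + cos φ₁ cos φ₂ sin²(Δλ/2) = 0.004546
c = 2·arcsin(√a) = 0.134946 rad = 7.7318°
d = R·c = 6371 × 0.134946 = 859.7 km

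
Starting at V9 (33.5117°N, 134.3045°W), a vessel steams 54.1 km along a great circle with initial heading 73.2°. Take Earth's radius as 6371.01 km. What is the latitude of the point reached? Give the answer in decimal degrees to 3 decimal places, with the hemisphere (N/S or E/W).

δ = d/R = 54.1/6371.01 = 0.008492 rad
φ₂ = arcsin(sin φ₁ cos δ + cos φ₁ sin δ cos θ)
   = arcsin(0.55211·0.99996 + 0.83377·0.00849·0.28903) = 33.65107°
λ₂ = λ₁ + atan2(sin θ sin δ cos φ₁, cos δ − sin φ₁ sin φ₂) = -133.74497°

33.651°N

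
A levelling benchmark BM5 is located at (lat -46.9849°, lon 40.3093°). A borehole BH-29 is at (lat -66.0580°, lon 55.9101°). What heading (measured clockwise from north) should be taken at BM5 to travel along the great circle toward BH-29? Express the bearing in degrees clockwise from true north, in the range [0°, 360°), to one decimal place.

Δλ = 15.6008°
y = sin Δλ · cos φ₂ = 0.109136
x = cos φ₁ sin φ₂ − sin φ₁ cos φ₂ cos Δλ = -0.337706
θ = atan2(y, x) = 162.0907° → 162.0907° (mod 360°)

162.1°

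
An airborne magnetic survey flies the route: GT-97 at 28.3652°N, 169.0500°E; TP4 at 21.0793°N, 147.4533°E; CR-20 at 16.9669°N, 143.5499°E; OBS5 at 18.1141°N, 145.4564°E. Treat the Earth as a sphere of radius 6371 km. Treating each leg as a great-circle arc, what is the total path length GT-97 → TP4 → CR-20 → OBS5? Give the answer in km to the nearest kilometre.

3176 km

GT-97→TP4: c = 0.364546 rad, d = 2322.52 km
TP4→CR-20: c = 0.096422 rad, d = 614.31 km
CR-20→OBS5: c = 0.037516 rad, d = 239.02 km
Total = 2322.52 + 614.31 + 239.02 = 3175.85 km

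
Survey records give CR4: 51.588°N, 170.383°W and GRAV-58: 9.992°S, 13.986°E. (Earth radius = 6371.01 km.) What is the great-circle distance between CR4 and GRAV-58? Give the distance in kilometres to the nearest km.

15373 km

Δφ = -61.5800°,  Δλ = -175.6310°
a = sin²(Δφ/2) + cos φ₁ cos φ₂ sin²(Δλ/2) = 0.873033
c = 2·arcsin(√a) = 2.412931 rad = 138.2508°
d = R·c = 6371.01 × 2.412931 = 15372.8 km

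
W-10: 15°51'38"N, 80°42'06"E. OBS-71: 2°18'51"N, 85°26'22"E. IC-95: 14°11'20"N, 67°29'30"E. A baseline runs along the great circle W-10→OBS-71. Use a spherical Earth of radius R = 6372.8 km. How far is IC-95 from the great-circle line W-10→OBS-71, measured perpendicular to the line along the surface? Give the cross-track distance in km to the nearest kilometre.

W-10: φ = +15.86056°, λ = +80.70167°
OBS-71: φ = +2.31417°, λ = +85.43944°
IC-95: φ = +14.18889°, λ = +67.49167°
δ₁₃ = central angle W-10→IC-95 = 0.224537 rad  (haversine)
θ₁₃ = bearing W-10→IC-95 = 264.288°,  θ₁₂ = bearing W-10→OBS-71 = 160.519°
dₓₜ = R·arcsin(sin δ₁₃ · sin(θ₁₃ − θ₁₂)) = 6372.8·arcsin(0.22265·sin(103.769°)) = 1389.135 km
|dₓₜ| = 1389.135 km

1389 km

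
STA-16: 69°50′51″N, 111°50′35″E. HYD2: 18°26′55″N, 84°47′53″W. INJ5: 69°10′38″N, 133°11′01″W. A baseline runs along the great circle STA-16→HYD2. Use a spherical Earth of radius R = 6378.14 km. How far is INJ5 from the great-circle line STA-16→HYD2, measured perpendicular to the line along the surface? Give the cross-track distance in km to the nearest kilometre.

STA-16: φ = +69.84750°, λ = +111.84306°
HYD2: φ = +18.44861°, λ = -84.79806°
INJ5: φ = +69.17722°, λ = -133.18361°
δ₁₃ = central angle STA-16→INJ5 = 0.599255 rad  (haversine)
θ₁₃ = bearing STA-16→INJ5 = 34.843°,  θ₁₂ = bearing STA-16→HYD2 = 15.765°
dₓₜ = R·arcsin(sin δ₁₃ · sin(θ₁₃ − θ₁₂)) = 6378.14·arcsin(0.56403·sin(19.078°)) = 1182.583 km
|dₓₜ| = 1182.583 km

1183 km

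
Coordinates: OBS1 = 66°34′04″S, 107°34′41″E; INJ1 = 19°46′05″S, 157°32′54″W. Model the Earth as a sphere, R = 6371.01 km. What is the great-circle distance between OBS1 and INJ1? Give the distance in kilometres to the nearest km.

8209 km

OBS1: φ = -66.56778°, λ = +107.57806°
INJ1: φ = -19.76806°, λ = -157.54833°
Δφ = 46.7997°,  Δλ = 94.8736°
a = sin²(Δφ/2) + cos φ₁ cos φ₂ sin²(Δλ/2) = 0.360736
c = 2·arcsin(√a) = 1.288536 rad = 73.8277°
d = R·c = 6371.01 × 1.288536 = 8209.3 km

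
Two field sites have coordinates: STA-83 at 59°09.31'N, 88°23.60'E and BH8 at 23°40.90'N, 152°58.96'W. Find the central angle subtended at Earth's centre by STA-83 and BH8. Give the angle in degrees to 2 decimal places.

83.11°

STA-83: φ = +59.15517°, λ = +88.39333°
BH8: φ = +23.68167°, λ = -152.98267°
Δφ = -35.4735°,  Δλ = 118.6240°
a = sin²(Δφ/2) + cos φ₁ cos φ₂ sin²(Δλ/2) = 0.440047
c = 2·arcsin(√a) = 1.450600 rad = 83.1133°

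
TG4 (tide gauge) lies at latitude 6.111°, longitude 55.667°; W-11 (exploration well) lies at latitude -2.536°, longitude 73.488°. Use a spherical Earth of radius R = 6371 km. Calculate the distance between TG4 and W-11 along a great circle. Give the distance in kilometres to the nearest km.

2200 km

Δφ = -8.6470°,  Δλ = 17.8210°
a = sin²(Δφ/2) + cos φ₁ cos φ₂ sin²(Δλ/2) = 0.029515
c = 2·arcsin(√a) = 0.345312 rad = 19.7849°
d = R·c = 6371 × 0.345312 = 2200.0 km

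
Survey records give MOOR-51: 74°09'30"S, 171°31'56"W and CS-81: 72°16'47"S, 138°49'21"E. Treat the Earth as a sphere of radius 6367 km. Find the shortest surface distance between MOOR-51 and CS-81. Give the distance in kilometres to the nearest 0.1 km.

MOOR-51: φ = -74.15833°, λ = -171.53222°
CS-81: φ = -72.27972°, λ = +138.82250°
Δφ = 1.8786°,  Δλ = -49.6453°
a = sin²(Δφ/2) + cos φ₁ cos φ₂ sin²(Δλ/2) = 0.014912
c = 2·arcsin(√a) = 0.244841 rad = 14.0284°
d = R·c = 6367 × 0.244841 = 1558.9 km

1558.9 km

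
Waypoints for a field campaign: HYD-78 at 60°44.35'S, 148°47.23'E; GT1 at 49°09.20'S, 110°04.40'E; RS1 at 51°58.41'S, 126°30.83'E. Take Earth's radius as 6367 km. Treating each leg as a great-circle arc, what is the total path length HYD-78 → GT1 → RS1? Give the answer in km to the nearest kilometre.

3931 km

HYD-78: φ = -60.73917°, λ = +148.78717°
GT1: φ = -49.15333°, λ = +110.07333°
RS1: φ = -51.97350°, λ = +126.51383°
HYD-78→GT1: c = 0.428996 rad, d = 2731.42 km
GT1→RS1: c = 0.188343 rad, d = 1199.18 km
Total = 2731.42 + 1199.18 = 3930.60 km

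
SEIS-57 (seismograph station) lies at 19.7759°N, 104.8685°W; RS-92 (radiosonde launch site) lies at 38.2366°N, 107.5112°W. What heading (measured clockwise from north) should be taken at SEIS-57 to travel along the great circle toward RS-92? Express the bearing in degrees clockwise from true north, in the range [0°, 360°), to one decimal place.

353.5°

Δλ = -2.6427°
y = sin Δλ · cos φ₂ = -0.036216
x = cos φ₁ sin φ₂ − sin φ₁ cos φ₂ cos Δλ = 0.316937
θ = atan2(y, x) = -6.5188° → 353.4812° (mod 360°)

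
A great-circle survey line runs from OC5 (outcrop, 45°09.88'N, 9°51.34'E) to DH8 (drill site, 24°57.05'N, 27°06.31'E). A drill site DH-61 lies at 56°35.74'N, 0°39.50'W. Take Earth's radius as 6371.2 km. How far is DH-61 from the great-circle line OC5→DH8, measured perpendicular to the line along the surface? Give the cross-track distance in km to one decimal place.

OC5: φ = +45.16467°, λ = +9.85567°
DH8: φ = +24.95083°, λ = +27.10517°
DH-61: φ = +56.59567°, λ = -0.65833°
δ₁₃ = central angle OC5→DH-61 = 0.230086 rad  (haversine)
θ₁₃ = bearing OC5→DH-61 = 333.864°,  θ₁₂ = bearing OC5→DH8 = 139.663°
dₓₜ = R·arcsin(sin δ₁₃ · sin(θ₁₃ − θ₁₂)) = 6371.2·arcsin(0.22806·sin(194.202°)) = -356.665 km
|dₓₜ| = 356.665 km

356.7 km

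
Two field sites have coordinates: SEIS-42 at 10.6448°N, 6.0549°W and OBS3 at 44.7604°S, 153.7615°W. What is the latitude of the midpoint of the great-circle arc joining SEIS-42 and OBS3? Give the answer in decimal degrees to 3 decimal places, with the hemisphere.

43.953°S

Bx = cos φ₂ cos Δλ = -0.600228,  By = cos φ₂ sin Δλ = -0.379352
φₘ = atan2(sin φ₁ + sin φ₂, √((cos φ₁ + Bx)² + By²)) = -43.95316°
λₘ = λ₁ + atan2(By, cos φ₁ + Bx) = -50.81342°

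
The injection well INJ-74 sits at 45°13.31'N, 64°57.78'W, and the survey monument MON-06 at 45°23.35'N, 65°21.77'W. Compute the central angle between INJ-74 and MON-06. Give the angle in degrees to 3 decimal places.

0.327°

INJ-74: φ = +45.22183°, λ = -64.96300°
MON-06: φ = +45.38917°, λ = -65.36283°
Δφ = 0.1673°,  Δλ = -0.3998°
a = sin²(Δφ/2) + cos φ₁ cos φ₂ sin²(Δλ/2) = 0.000008
c = 2·arcsin(√a) = 0.005711 rad = 0.3272°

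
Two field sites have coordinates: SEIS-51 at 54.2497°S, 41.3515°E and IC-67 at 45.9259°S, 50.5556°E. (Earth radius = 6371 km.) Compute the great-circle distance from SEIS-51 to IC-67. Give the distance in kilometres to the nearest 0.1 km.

1132.8 km

Δφ = 8.3238°,  Δλ = 9.2041°
a = sin²(Δφ/2) + cos φ₁ cos φ₂ sin²(Δλ/2) = 0.007883
c = 2·arcsin(√a) = 0.177811 rad = 10.1878°
d = R·c = 6371 × 0.177811 = 1132.8 km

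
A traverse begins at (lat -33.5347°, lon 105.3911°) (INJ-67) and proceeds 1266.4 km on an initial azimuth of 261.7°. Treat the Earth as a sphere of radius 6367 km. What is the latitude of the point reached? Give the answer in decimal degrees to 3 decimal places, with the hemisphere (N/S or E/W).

34.425°S

δ = d/R = 1266.4/6367 = 0.198901 rad
φ₂ = arcsin(sin φ₁ cos δ + cos φ₁ sin δ cos θ)
   = arcsin(-0.55244·0.98028 + 0.83355·0.19759·-0.14436) = -34.42494°
λ₂ = λ₁ + atan2(sin θ sin δ cos φ₁, cos δ − sin φ₁ sin φ₂) = 91.67952°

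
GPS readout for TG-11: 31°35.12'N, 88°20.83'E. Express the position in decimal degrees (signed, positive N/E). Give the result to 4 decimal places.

+31.5853°, +88.3472°

lat: 31.5853° N → +31.5853°
lon: 88.3472° E → +88.3472°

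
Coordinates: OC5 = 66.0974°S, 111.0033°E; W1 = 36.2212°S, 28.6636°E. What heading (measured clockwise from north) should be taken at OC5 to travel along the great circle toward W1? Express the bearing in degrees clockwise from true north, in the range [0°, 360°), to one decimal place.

Δλ = -82.3397°
y = sin Δλ · cos φ₂ = -0.799542
x = cos φ₁ sin φ₂ − sin φ₁ cos φ₂ cos Δλ = -0.141109
θ = atan2(y, x) = -100.0089° → 259.9911° (mod 360°)

260.0°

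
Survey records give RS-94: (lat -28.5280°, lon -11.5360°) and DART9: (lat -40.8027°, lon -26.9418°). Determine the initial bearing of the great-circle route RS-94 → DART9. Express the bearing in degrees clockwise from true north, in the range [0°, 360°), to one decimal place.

221.7°

Δλ = -15.4058°
y = sin Δλ · cos φ₂ = -0.201090
x = cos φ₁ sin φ₂ − sin φ₁ cos φ₂ cos Δλ = -0.225589
θ = atan2(y, x) = -138.2861° → 221.7139° (mod 360°)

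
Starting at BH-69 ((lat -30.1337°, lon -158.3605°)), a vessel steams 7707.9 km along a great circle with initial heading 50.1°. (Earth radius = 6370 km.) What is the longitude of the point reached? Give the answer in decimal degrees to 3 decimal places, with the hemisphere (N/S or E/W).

δ = d/R = 7707.9/6370 = 1.210031 rad
φ₂ = arcsin(sin φ₁ cos δ + cos φ₁ sin δ cos θ)
   = arcsin(-0.50202·0.35299 + 0.86486·0.93563·0.64145) = 19.98915°
λ₂ = λ₁ + atan2(sin θ sin δ cos φ₁, cos δ − sin φ₁ sin φ₂) = -108.56073°

108.561°W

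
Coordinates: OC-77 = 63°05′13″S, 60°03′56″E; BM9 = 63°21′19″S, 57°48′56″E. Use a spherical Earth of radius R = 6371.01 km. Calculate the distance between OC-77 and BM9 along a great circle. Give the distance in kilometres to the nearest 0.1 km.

116.6 km

OC-77: φ = -63.08694°, λ = +60.06556°
BM9: φ = -63.35528°, λ = +57.81556°
Δφ = -0.2683°,  Δλ = -2.2500°
a = sin²(Δφ/2) + cos φ₁ cos φ₂ sin²(Δλ/2) = 0.000084
c = 2·arcsin(√a) = 0.018301 rad = 1.0486°
d = R·c = 6371.01 × 0.018301 = 116.6 km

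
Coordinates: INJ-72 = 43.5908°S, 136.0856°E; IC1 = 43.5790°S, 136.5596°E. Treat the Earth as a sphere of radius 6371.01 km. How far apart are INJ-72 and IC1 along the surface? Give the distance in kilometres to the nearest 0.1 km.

38.2 km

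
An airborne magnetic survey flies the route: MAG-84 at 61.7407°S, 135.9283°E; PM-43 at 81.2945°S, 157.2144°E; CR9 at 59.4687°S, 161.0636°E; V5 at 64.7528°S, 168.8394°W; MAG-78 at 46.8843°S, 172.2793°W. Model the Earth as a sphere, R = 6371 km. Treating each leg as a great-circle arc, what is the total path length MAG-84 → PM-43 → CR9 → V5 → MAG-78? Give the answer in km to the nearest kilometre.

MAG-84→PM-43: c = 0.355597 rad, d = 2265.51 km
PM-43→CR9: c = 0.381398 rad, d = 2429.89 km
CR9→V5: c = 0.259427 rad, d = 1652.81 km
V5→MAG-78: c = 0.313571 rad, d = 1997.76 km
Total = 2265.51 + 2429.89 + 1652.81 + 1997.76 = 8345.97 km

8346 km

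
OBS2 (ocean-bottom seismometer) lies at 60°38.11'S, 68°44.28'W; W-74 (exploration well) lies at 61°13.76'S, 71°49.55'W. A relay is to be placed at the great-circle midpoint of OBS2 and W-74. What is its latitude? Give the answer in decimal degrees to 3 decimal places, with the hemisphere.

60.941°S

OBS2: φ = -60.63517°, λ = -68.73800°
W-74: φ = -61.22933°, λ = -71.82583°
Bx = cos φ₂ cos Δλ = 0.480606,  By = cos φ₂ sin Δλ = -0.025926
φₘ = atan2(sin φ₁ + sin φ₂, √((cos φ₁ + Bx)² + By²)) = -60.94108°
λₘ = λ₁ + atan2(By, cos φ₁ + Bx) = -70.26751°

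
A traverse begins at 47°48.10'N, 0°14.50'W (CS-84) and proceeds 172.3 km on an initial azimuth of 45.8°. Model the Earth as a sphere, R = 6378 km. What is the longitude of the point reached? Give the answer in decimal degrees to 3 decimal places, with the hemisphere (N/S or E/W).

CS-84: φ = +47.80167°, λ = -0.24167°
δ = d/R = 172.3/6378 = 0.027015 rad
φ₂ = arcsin(sin φ₁ cos δ + cos φ₁ sin δ cos θ)
   = arcsin(0.74082·0.99964 + 0.67170·0.02701·0.69717) = 48.86859°
λ₂ = λ₁ + atan2(sin θ sin δ cos φ₁, cos δ − sin φ₁ sin φ₂) = 1.44532°

1.445°E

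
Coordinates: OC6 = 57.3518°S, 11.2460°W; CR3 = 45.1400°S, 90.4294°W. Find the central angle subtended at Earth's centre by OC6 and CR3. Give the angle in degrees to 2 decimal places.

Δφ = 12.2118°,  Δλ = -79.1834°
a = sin²(Δφ/2) + cos φ₁ cos φ₂ sin²(Δλ/2) = 0.165875
c = 2·arcsin(√a) = 0.838943 rad = 48.0679°

48.07°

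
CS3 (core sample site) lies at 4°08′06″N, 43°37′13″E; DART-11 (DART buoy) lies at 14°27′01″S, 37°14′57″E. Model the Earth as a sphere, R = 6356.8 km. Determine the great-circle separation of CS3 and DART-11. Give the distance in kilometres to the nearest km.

2178 km

CS3: φ = +4.13500°, λ = +43.62028°
DART-11: φ = -14.45028°, λ = +37.24917°
Δφ = -18.5853°,  Δλ = -6.3711°
a = sin²(Δφ/2) + cos φ₁ cos φ₂ sin²(Δλ/2) = 0.029057
c = 2·arcsin(√a) = 0.342597 rad = 19.6294°
d = R·c = 6356.8 × 0.342597 = 2177.8 km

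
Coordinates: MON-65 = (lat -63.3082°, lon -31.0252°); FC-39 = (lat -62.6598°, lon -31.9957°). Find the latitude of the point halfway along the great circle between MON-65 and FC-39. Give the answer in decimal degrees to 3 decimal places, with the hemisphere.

62.985°S

Bx = cos φ₂ cos Δλ = 0.459207,  By = cos φ₂ sin Δλ = -0.007779
φₘ = atan2(sin φ₁ + sin φ₂, √((cos φ₁ + Bx)² + By²)) = -62.98483°
λₘ = λ₁ + atan2(By, cos φ₁ + Bx) = -31.51584°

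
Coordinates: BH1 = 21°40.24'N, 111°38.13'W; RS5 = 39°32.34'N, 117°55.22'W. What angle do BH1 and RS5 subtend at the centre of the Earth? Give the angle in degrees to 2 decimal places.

BH1: φ = +21.67067°, λ = -111.63550°
RS5: φ = +39.53900°, λ = -117.92033°
Δφ = 17.8683°,  Δλ = -6.2848°
a = sin²(Δφ/2) + cos φ₁ cos φ₂ sin²(Δλ/2) = 0.026272
c = 2·arcsin(√a) = 0.325607 rad = 18.6559°

18.66°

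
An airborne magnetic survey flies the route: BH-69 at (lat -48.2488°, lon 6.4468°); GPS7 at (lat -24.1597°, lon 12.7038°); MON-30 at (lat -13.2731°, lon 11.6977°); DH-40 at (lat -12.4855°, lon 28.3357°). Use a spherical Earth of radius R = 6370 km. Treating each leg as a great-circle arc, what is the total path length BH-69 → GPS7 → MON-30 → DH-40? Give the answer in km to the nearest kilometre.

5754 km

BH-69→GPS7: c = 0.429215 rad, d = 2734.10 km
GPS7→MON-30: c = 0.190731 rad, d = 1214.95 km
MON-30→DH-40: c = 0.283363 rad, d = 1805.03 km
Total = 2734.10 + 1214.95 + 1805.03 = 5754.08 km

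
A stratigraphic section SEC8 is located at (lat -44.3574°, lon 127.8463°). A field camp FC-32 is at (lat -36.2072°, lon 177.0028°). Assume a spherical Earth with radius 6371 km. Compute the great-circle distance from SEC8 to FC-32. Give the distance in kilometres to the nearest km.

4202 km

Δφ = 8.1502°,  Δλ = 49.1565°
a = sin²(Δφ/2) + cos φ₁ cos φ₂ sin²(Δλ/2) = 0.104858
c = 2·arcsin(√a) = 0.659525 rad = 37.7880°
d = R·c = 6371 × 0.659525 = 4201.8 km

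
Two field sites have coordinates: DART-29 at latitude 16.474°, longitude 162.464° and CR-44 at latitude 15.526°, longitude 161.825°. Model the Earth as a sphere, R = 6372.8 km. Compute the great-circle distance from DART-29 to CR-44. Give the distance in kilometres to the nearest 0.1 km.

125.6 km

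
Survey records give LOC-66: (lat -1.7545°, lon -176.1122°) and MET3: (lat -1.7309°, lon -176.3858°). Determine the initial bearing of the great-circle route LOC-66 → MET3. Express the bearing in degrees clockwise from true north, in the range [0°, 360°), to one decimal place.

Δλ = -0.2736°
y = sin Δλ · cos φ₂ = -0.004773
x = cos φ₁ sin φ₂ − sin φ₁ cos φ₂ cos Δλ = 0.000412
θ = atan2(y, x) = -85.0719° → 274.9281° (mod 360°)

274.9°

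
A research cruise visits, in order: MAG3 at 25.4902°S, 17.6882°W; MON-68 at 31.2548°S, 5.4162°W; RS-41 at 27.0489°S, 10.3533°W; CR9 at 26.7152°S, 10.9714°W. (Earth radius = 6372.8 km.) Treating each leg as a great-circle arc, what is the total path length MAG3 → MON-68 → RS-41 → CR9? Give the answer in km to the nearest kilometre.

MAG3→MON-68: c = 0.213429 rad, d = 1360.14 km
MON-68→RS-41: c = 0.105100 rad, d = 669.78 km
RS-41→CR9: c = 0.011247 rad, d = 71.68 km
Total = 1360.14 + 669.78 + 71.68 = 2101.60 km

2102 km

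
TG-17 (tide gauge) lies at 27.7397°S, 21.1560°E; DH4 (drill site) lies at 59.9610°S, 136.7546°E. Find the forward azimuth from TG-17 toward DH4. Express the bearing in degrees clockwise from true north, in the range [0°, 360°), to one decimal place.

Δλ = 115.5986°
y = sin Δλ · cos φ₂ = 0.451453
x = cos φ₁ sin φ₂ − sin φ₁ cos φ₂ cos Δλ = -0.866865
θ = atan2(y, x) = 152.4900° → 152.4900° (mod 360°)

152.5°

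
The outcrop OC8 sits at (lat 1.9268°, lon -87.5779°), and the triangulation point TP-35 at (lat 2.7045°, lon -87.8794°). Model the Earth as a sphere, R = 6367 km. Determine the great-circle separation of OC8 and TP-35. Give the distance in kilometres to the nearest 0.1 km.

92.7 km

Δφ = 0.7777°,  Δλ = -0.3015°
a = sin²(Δφ/2) + cos φ₁ cos φ₂ sin²(Δλ/2) = 0.000053
c = 2·arcsin(√a) = 0.014556 rad = 0.8340°
d = R·c = 6367 × 0.014556 = 92.7 km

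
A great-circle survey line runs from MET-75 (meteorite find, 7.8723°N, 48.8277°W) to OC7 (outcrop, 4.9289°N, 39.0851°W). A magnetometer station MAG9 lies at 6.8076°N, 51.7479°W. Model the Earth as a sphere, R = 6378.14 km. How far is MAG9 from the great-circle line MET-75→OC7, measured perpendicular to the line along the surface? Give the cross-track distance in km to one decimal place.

203.4 km

δ₁₃ = central angle MET-75→MAG9 = 0.053856 rad  (haversine)
θ₁₃ = bearing MET-75→MAG9 = 250.007°,  θ₁₂ = bearing MET-75→OC7 = 106.325°
dₓₜ = R·arcsin(sin δ₁₃ · sin(θ₁₃ − θ₁₂)) = 6378.14·arcsin(0.05383·sin(143.682°)) = 203.382 km
|dₓₜ| = 203.382 km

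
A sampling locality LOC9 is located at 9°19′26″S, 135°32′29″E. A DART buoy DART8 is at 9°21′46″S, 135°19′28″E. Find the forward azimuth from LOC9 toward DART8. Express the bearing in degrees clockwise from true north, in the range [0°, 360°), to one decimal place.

LOC9: φ = -9.32389°, λ = +135.54139°
DART8: φ = -9.36278°, λ = +135.32444°
Δλ = -0.2169°
y = sin Δλ · cos φ₂ = -0.003736
x = cos φ₁ sin φ₂ − sin φ₁ cos φ₂ cos Δλ = -0.000680
θ = atan2(y, x) = -100.3141° → 259.6859° (mod 360°)

259.7°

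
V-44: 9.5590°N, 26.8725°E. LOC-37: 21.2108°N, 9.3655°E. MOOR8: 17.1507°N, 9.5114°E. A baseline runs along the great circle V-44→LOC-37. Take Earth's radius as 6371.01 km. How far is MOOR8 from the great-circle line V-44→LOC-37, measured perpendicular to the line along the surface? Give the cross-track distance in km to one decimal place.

δ₁₃ = central angle V-44→MOOR8 = 0.322935 rad  (haversine)
θ₁₃ = bearing V-44→MOOR8 = 296.045°,  θ₁₂ = bearing V-44→LOC-37 = 306.713°
dₓₜ = R·arcsin(sin δ₁₃ · sin(θ₁₃ − θ₁₂)) = 6371.01·arcsin(0.31735·sin(-10.668°)) = -374.492 km
|dₓₜ| = 374.492 km

374.5 km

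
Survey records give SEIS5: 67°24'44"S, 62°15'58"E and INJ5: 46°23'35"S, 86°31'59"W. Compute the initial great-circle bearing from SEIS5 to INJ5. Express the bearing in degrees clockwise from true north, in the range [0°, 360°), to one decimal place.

SEIS5: φ = -67.41222°, λ = +62.26611°
INJ5: φ = -46.39306°, λ = -86.53306°
Δλ = -148.7992°
y = sin Δλ · cos φ₂ = -0.357296
x = cos φ₁ sin φ₂ − sin φ₁ cos φ₂ cos Δλ = -0.822813
θ = atan2(y, x) = -156.5278° → 203.4722° (mod 360°)

203.5°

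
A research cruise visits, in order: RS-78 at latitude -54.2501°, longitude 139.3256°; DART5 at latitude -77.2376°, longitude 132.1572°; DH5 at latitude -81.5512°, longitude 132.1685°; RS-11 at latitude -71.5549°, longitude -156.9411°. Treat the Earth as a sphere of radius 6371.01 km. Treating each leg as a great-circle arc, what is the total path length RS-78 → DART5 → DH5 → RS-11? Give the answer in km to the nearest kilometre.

5002 km

RS-78→DART5: c = 0.403783 rad, d = 2572.51 km
DART5→DH5: c = 0.075287 rad, d = 479.65 km
DH5→RS-11: c = 0.305984 rad, d = 1949.43 km
Total = 2572.51 + 479.65 + 1949.43 = 5001.58 km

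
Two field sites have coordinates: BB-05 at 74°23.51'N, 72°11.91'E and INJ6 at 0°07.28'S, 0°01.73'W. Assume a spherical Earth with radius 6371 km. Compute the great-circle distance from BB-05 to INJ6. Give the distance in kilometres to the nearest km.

9497 km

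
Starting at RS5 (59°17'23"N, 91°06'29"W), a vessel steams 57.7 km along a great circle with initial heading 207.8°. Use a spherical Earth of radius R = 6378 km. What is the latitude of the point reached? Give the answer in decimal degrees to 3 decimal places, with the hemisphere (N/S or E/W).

RS5: φ = +59.28972°, λ = -91.10806°
δ = d/R = 57.7/6378 = 0.009047 rad
φ₂ = arcsin(sin φ₁ cos δ + cos φ₁ sin δ cos θ)
   = arcsin(0.85976·0.99996 + 0.51070·0.00905·-0.88458) = 58.83036°
λ₂ = λ₁ + atan2(sin θ sin δ cos φ₁, cos δ − sin φ₁ sin φ₂) = -91.57513°

58.830°N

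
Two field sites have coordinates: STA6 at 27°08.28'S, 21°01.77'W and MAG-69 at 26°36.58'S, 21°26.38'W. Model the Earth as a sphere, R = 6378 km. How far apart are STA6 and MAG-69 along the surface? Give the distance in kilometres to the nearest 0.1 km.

71.5 km

STA6: φ = -27.13800°, λ = -21.02950°
MAG-69: φ = -26.60967°, λ = -21.43967°
Δφ = 0.5283°,  Δλ = -0.4102°
a = sin²(Δφ/2) + cos φ₁ cos φ₂ sin²(Δλ/2) = 0.000031
c = 2·arcsin(√a) = 0.011216 rad = 0.6426°
d = R·c = 6378 × 0.011216 = 71.5 km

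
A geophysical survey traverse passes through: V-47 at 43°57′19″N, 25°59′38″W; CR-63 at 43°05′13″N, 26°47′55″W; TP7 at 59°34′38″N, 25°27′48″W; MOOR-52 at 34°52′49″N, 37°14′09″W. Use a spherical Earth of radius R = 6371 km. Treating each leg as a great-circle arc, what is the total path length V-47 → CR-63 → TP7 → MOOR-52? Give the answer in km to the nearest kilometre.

V-47: φ = +43.95528°, λ = -25.99389°
CR-63: φ = +43.08694°, λ = -26.79861°
TP7: φ = +59.57722°, λ = -25.46333°
MOOR-52: φ = +34.88028°, λ = -37.23583°
V-47→CR-63: c = 0.018259 rad, d = 116.33 km
CR-63→TP7: c = 0.288163 rad, d = 1835.89 km
TP7→MOOR-52: c = 0.451502 rad, d = 2876.52 km
Total = 116.33 + 1835.89 + 2876.52 = 4828.74 km

4829 km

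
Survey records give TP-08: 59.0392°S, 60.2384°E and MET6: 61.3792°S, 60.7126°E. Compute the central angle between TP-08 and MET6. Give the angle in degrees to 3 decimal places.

2.352°

Δφ = -2.3400°,  Δλ = 0.4742°
a = sin²(Δφ/2) + cos φ₁ cos φ₂ sin²(Δλ/2) = 0.000421
c = 2·arcsin(√a) = 0.041047 rad = 2.3518°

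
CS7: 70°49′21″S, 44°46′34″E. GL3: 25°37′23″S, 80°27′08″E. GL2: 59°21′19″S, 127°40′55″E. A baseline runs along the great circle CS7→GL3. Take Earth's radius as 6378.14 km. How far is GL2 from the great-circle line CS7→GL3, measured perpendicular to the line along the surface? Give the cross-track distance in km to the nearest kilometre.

CS7: φ = -70.82250°, λ = +44.77611°
GL3: φ = -25.62306°, λ = +80.45222°
GL2: φ = -59.35528°, λ = +127.68194°
δ₁₃ = central angle CS7→GL2 = 0.585784 rad  (haversine)
θ₁₃ = bearing CS7→GL2 = 113.807°,  θ₁₂ = bearing CS7→GL3 = 43.728°
dₓₜ = R·arcsin(sin δ₁₃ · sin(θ₁₃ − θ₁₂)) = 6378.14·arcsin(0.55285·sin(70.079°)) = 3486.198 km
|dₓₜ| = 3486.198 km

3486 km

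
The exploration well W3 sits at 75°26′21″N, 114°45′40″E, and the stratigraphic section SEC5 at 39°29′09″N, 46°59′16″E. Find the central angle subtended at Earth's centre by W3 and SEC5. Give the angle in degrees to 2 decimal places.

46.46°

W3: φ = +75.43917°, λ = +114.76111°
SEC5: φ = +39.48583°, λ = +46.98778°
Δφ = -35.9533°,  Δλ = -67.7733°
a = sin²(Δφ/2) + cos φ₁ cos φ₂ sin²(Δλ/2) = 0.155570
c = 2·arcsin(√a) = 0.810881 rad = 46.4600°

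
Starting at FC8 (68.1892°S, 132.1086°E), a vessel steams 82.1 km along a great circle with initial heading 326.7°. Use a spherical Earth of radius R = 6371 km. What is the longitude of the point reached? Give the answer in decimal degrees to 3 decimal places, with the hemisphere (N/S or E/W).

131.046°E

δ = d/R = 82.1/6371 = 0.012887 rad
φ₂ = arcsin(sin φ₁ cos δ + cos φ₁ sin δ cos θ)
   = arcsin(-0.92842·0.99992 + 0.37154·0.01289·0.83581) = -67.56860°
λ₂ = λ₁ + atan2(sin θ sin δ cos φ₁, cos δ − sin φ₁ sin φ₂) = 131.04622°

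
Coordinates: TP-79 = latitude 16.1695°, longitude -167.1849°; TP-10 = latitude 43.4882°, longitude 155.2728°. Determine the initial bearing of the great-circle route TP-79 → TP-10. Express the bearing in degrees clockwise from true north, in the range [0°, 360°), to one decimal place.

318.6°

Δλ = -37.5423°
y = sin Δλ · cos φ₂ = -0.442091
x = cos φ₁ sin φ₂ − sin φ₁ cos φ₂ cos Δλ = 0.500782
θ = atan2(y, x) = -41.4381° → 318.5619° (mod 360°)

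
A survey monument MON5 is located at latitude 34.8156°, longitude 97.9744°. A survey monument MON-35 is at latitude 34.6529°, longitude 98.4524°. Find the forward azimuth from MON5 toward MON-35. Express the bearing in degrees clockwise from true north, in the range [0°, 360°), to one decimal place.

112.4°

Δλ = 0.4780°
y = sin Δλ · cos φ₂ = 0.006863
x = cos φ₁ sin φ₂ − sin φ₁ cos φ₂ cos Δλ = -0.002823
θ = atan2(y, x) = 112.3622° → 112.3622° (mod 360°)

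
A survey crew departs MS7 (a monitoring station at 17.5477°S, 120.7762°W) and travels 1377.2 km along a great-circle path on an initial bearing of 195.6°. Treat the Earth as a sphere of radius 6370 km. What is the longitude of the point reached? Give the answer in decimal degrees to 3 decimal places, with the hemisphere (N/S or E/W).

δ = d/R = 1377.2/6370 = 0.216201 rad
φ₂ = arcsin(sin φ₁ cos δ + cos φ₁ sin δ cos θ)
   = arcsin(-0.30150·0.97672 + 0.95347·0.21452·-0.96316) = -29.43817°
λ₂ = λ₁ + atan2(sin θ sin δ cos φ₁, cos δ − sin φ₁ sin φ₂) = -124.57434°

124.574°W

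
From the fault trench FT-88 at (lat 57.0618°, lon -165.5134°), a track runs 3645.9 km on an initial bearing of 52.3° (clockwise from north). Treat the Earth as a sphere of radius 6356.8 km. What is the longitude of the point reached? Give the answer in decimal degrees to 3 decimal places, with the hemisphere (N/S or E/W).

98.060°W

δ = d/R = 3645.9/6356.8 = 0.573543 rad
φ₂ = arcsin(sin φ₁ cos δ + cos φ₁ sin δ cos θ)
   = arcsin(0.83926·0.83998 + 0.54373·0.54261·0.61153) = 62.29899°
λ₂ = λ₁ + atan2(sin θ sin δ cos φ₁, cos δ − sin φ₁ sin φ₂) = -98.06017°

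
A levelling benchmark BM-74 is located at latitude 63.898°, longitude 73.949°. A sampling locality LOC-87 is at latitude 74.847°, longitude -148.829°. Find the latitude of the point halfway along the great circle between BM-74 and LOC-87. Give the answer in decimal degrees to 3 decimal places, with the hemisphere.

80.701°N

Bx = cos φ₂ cos Δλ = -0.191863,  By = cos φ₂ sin Δλ = 0.177531
φₘ = atan2(sin φ₁ + sin φ₂, √((cos φ₁ + Bx)² + By²)) = 80.70111°
λₘ = λ₁ + atan2(By, cos φ₁ + Bx) = 109.53423°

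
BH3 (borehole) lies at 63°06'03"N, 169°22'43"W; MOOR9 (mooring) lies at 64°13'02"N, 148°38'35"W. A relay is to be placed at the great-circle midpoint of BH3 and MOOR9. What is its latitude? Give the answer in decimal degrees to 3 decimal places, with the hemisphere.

64.032°N

BH3: φ = +63.10083°, λ = -169.37861°
MOOR9: φ = +64.21722°, λ = -148.64306°
Bx = cos φ₂ cos Δλ = 0.406786,  By = cos φ₂ sin Δλ = 0.154000
φₘ = atan2(sin φ₁ + sin φ₂, √((cos φ₁ + Bx)² + By²)) = 64.03206°
λₘ = λ₁ + atan2(By, cos φ₁ + Bx) = -159.21710°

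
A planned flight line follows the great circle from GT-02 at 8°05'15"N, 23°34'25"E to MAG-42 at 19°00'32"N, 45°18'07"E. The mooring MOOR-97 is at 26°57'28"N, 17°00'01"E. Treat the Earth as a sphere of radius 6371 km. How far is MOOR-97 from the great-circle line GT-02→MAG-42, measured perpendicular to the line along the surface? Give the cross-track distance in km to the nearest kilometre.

2158 km

GT-02: φ = +8.08750°, λ = +23.57361°
MAG-42: φ = +19.00889°, λ = +45.30194°
MOOR-97: φ = +26.95778°, λ = +17.00028°
δ₁₃ = central angle GT-02→MOOR-97 = 0.346839 rad  (haversine)
θ₁₃ = bearing GT-02→MOOR-97 = 342.532°,  θ₁₂ = bearing GT-02→MAG-42 = 60.391°
dₓₜ = R·arcsin(sin δ₁₃ · sin(θ₁₃ − θ₁₂)) = 6371·arcsin(0.33993·sin(282.141°)) = -2158.274 km
|dₓₜ| = 2158.274 km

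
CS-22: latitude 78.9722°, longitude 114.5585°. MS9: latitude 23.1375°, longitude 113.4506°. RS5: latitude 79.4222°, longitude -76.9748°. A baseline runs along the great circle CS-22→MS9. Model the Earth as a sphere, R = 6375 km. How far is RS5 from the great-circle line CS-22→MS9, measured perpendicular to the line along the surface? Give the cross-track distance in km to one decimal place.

184.0 km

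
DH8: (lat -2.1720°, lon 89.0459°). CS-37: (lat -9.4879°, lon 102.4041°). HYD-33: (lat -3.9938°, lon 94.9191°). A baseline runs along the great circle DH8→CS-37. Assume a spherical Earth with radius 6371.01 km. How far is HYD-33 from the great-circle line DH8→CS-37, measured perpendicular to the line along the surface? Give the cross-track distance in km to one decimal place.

141.6 km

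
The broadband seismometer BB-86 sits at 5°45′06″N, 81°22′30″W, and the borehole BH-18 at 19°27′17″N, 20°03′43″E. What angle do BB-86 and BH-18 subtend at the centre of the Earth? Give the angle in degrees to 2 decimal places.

98.78°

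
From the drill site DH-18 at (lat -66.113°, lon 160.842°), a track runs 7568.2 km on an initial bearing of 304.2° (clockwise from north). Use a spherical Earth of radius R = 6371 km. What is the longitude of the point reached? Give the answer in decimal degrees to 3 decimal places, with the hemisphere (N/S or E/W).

110.145°E

δ = d/R = 7568.2/6371 = 1.187914 rad
φ₂ = arcsin(sin φ₁ cos δ + cos φ₁ sin δ cos θ)
   = arcsin(-0.91435·0.37360 + 0.40493·0.92759·0.56208) = -7.49672°
λ₂ = λ₁ + atan2(sin θ sin δ cos φ₁, cos δ − sin φ₁ sin φ₂) = 110.14498°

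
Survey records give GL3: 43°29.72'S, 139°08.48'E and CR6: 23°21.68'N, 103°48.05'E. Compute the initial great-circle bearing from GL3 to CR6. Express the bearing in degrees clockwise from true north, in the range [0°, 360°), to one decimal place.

326.5°

GL3: φ = -43.49533°, λ = +139.14133°
CR6: φ = +23.36133°, λ = +103.80083°
Δλ = -35.3405°
y = sin Δλ · cos φ₂ = -0.531016
x = cos φ₁ sin φ₂ − sin φ₁ cos φ₂ cos Δλ = 0.803089
θ = atan2(y, x) = -33.4733° → 326.5267° (mod 360°)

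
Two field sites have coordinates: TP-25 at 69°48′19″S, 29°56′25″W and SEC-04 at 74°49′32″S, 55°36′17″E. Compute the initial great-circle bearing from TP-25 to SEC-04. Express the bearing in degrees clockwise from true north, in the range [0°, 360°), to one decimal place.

TP-25: φ = -69.80528°, λ = -29.94028°
SEC-04: φ = -74.82556°, λ = +55.60472°
Δλ = 85.5450°
y = sin Δλ · cos φ₂ = 0.260968
x = cos φ₁ sin φ₂ − sin φ₁ cos φ₂ cos Δλ = -0.314093
θ = atan2(y, x) = 140.2781° → 140.2781° (mod 360°)

140.3°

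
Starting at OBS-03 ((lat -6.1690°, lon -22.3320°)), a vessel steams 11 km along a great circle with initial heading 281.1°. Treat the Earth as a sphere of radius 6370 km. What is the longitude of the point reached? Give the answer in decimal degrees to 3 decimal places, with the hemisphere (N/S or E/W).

22.430°W

δ = d/R = 11/6370 = 0.001727 rad
φ₂ = arcsin(sin φ₁ cos δ + cos φ₁ sin δ cos θ)
   = arcsin(-0.10746·1.00000 + 0.99421·0.00173·0.19252) = -6.14994°
λ₂ = λ₁ + atan2(sin θ sin δ cos φ₁, cos δ − sin φ₁ sin φ₂) = -22.42965°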